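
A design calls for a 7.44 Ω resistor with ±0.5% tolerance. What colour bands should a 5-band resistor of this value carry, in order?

7.44 Ω = 744 × 10^-2.
7 → violet
4 → yellow
4 → yellow
Multiplier 10^-2 → silver.
±0.5% tolerance → green.

violet, yellow, yellow, silver, green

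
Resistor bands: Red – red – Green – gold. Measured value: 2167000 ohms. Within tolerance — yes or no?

yes

Red → 2 (first significant figure)
Red → 2 (second significant figure)
Green → ×10^5 multiplier
Gold → ±5% tolerance
22 × 100000 = 2200000 Ω
Allowed range: 2090000 Ω to 2310000 Ω.
2167000 ohms lies inside that range.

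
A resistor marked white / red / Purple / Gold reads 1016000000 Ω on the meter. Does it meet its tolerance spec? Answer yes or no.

no

White → 9 (first significant figure)
Red → 2 (second significant figure)
Violet → ×10^7 multiplier
Gold → ±5% tolerance
92 × 10000000 = 920000000 Ω
Allowed range: 874000000 Ω to 966000000 Ω.
1016000000 Ω lies outside that range.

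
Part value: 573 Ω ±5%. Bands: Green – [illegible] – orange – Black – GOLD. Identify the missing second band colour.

573 Ω = 573 × 10^0.
The second band gives digit 7 of the significand, and 7 is violet.

violet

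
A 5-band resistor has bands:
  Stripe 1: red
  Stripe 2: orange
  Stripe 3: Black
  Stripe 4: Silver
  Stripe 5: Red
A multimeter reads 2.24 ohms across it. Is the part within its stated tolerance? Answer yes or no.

Red → 2 (first significant figure)
Orange → 3 (second significant figure)
Black → 0 (third significant figure)
Silver → ×0.01 multiplier
Red → ±2% tolerance
230 × 0.01 = 2.3 Ω
Allowed range: 2.254 Ω to 2.346 Ω.
2.24 ohms lies outside that range.

no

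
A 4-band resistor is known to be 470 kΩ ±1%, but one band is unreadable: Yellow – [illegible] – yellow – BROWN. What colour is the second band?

violet

470000 Ω = 47 × 10^4.
The second band gives digit 7 of the significand, and 7 is violet.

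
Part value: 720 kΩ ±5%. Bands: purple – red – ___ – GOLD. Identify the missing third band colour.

720000 Ω = 72 × 10^4.
The third band is the multiplier, 10^4, which is yellow.

yellow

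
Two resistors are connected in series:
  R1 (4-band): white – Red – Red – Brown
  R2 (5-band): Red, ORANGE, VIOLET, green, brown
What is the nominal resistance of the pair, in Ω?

23709200 Ω

R1: white, red → 92; red ×10^2 → 9200 Ω.
R2: red, orange, violet → 237; green ×10^5 → 23700000 Ω.
Series: 9200 + 23700000 = 23709200 Ω.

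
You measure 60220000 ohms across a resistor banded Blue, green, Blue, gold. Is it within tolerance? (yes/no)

Blue → 6 (first significant figure)
Green → 5 (second significant figure)
Blue → ×10^6 multiplier
Gold → ±5% tolerance
65 × 1000000 = 65000000 Ω
Allowed range: 61750000 Ω to 68250000 Ω.
60220000 ohms lies outside that range.

no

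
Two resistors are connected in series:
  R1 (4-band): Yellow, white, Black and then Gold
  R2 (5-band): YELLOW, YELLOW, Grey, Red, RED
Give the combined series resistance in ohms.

44849 Ω

R1: yellow, white → 49; black ×1 → 49 Ω.
R2: yellow, yellow, grey → 448; red ×10^2 → 44800 Ω.
Series: 49 + 44800 = 44849 Ω.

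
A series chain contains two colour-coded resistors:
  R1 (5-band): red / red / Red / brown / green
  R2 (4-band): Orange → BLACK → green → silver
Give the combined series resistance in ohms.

R1: red, red, red → 222; brown ×10 → 2220 Ω.
R2: orange, black → 30; green ×10^5 → 3000000 Ω.
Series: 2220 + 3000000 = 3002220 Ω.

3002220 Ω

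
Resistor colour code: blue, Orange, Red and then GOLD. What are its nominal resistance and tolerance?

6300 Ω ±5%

Blue → 6 (first significant figure)
Orange → 3 (second significant figure)
Red → ×10^2 multiplier
Gold → ±5% tolerance
63 × 100 = 6300 Ω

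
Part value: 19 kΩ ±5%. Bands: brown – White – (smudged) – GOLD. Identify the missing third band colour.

orange

19000 Ω = 19 × 10^3.
The third band is the multiplier, 10^3, which is orange.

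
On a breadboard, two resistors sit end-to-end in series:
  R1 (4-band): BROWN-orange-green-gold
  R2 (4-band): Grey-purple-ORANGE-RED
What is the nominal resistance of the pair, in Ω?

1387000 Ω

R1: brown, orange → 13; green ×10^5 → 1300000 Ω.
R2: grey, violet → 87; orange ×10^3 → 87000 Ω.
Series: 1300000 + 87000 = 1387000 Ω.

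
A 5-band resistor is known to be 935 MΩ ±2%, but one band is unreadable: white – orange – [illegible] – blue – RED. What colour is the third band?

935000000 Ω = 935 × 10^6.
The third band gives digit 5 of the significand, and 5 is green.

green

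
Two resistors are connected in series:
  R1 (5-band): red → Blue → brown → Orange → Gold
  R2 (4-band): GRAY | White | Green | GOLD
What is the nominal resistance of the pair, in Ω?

9161000 Ω

R1: red, blue, brown → 261; orange ×10^3 → 261000 Ω.
R2: grey, white → 89; green ×10^5 → 8900000 Ω.
Series: 261000 + 8900000 = 9161000 Ω.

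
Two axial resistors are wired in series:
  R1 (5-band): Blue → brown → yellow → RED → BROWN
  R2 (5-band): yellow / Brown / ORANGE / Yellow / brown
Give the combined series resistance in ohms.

4191400 Ω

R1: blue, brown, yellow → 614; red ×10^2 → 61400 Ω.
R2: yellow, brown, orange → 413; yellow ×10^4 → 4130000 Ω.
Series: 61400 + 4130000 = 4191400 Ω.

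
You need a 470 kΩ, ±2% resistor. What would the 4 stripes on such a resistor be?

470000 Ω = 47 × 10^4.
4 → yellow
7 → violet
Multiplier 10^4 → yellow.
±2% tolerance → red.

yellow, violet, yellow, red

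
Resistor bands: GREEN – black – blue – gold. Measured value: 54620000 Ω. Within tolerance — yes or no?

Green → 5 (first significant figure)
Black → 0 (second significant figure)
Blue → ×10^6 multiplier
Gold → ±5% tolerance
50 × 1000000 = 50000000 Ω
Allowed range: 47500000 Ω to 52500000 Ω.
54620000 Ω lies outside that range.

no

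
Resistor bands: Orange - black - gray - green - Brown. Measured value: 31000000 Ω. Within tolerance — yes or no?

Orange → 3 (first significant figure)
Black → 0 (second significant figure)
Grey → 8 (third significant figure)
Green → ×10^5 multiplier
Brown → ±1% tolerance
308 × 100000 = 30800000 Ω
Allowed range: 30492000 Ω to 31108000 Ω.
31000000 Ω lies inside that range.

yes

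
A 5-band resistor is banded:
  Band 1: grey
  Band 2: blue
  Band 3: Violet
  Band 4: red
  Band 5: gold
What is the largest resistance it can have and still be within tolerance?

91035 Ω

Grey → 8 (first significant figure)
Blue → 6 (second significant figure)
Violet → 7 (third significant figure)
Red → ×10^2 multiplier
Gold → ±5% tolerance
867 × 100 = 86700 Ω
Largest = 86700 × (1 + 5/100) = 91035 Ω.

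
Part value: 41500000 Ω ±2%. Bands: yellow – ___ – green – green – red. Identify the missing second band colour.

41500000 Ω = 415 × 10^5.
The second band gives digit 1 of the significand, and 1 is brown.

brown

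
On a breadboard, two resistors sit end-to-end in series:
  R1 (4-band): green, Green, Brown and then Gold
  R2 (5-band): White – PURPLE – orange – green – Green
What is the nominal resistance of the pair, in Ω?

R1: green, green → 55; brown ×10 → 550 Ω.
R2: white, violet, orange → 973; green ×10^5 → 97300000 Ω.
Series: 550 + 97300000 = 97300550 Ω.

97300550 Ω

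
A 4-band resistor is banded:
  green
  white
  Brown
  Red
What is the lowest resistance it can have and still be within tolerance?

578.2 Ω

Green → 5 (first significant figure)
White → 9 (second significant figure)
Brown → ×10 multiplier
Red → ±2% tolerance
59 × 10 = 590 Ω
Lowest = 590 × (1 − 2/100) = 578.2 Ω.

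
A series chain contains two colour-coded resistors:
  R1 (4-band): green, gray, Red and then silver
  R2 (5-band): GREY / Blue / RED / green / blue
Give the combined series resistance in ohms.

R1: green, grey → 58; red ×10^2 → 5800 Ω.
R2: grey, blue, red → 862; green ×10^5 → 86200000 Ω.
Series: 5800 + 86200000 = 86205800 Ω.

86205800 Ω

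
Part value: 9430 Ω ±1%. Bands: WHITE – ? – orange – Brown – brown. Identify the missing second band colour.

yellow

9430 Ω = 943 × 10^1.
The second band gives digit 4 of the significand, and 4 is yellow.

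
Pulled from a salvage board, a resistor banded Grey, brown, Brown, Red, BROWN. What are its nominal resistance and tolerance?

81100 Ω ±1%

Grey → 8 (first significant figure)
Brown → 1 (second significant figure)
Brown → 1 (third significant figure)
Red → ×10^2 multiplier
Brown → ±1% tolerance
811 × 100 = 81100 Ω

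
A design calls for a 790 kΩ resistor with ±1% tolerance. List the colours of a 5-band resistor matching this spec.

790000 Ω = 790 × 10^3.
7 → violet
9 → white
0 → black
Multiplier 10^3 → orange.
±1% tolerance → brown.

violet, white, black, orange, brown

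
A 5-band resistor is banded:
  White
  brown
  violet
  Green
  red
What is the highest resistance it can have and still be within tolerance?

White → 9 (first significant figure)
Brown → 1 (second significant figure)
Violet → 7 (third significant figure)
Green → ×10^5 multiplier
Red → ±2% tolerance
917 × 100000 = 91700000 Ω
Highest = 91700000 × (1 + 2/100) = 93534000 Ω.

93534000 Ω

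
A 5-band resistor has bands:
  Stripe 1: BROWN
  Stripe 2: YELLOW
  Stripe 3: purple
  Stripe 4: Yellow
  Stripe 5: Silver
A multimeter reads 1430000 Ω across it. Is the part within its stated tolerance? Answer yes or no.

Brown → 1 (first significant figure)
Yellow → 4 (second significant figure)
Violet → 7 (third significant figure)
Yellow → ×10^4 multiplier
Silver → ±10% tolerance
147 × 10000 = 1470000 Ω
Allowed range: 1323000 Ω to 1617000 Ω.
1430000 Ω lies inside that range.

yes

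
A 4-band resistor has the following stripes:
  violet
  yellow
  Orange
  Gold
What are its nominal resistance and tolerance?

74000 Ω ±5%

Violet → 7 (first significant figure)
Yellow → 4 (second significant figure)
Orange → ×10^3 multiplier
Gold → ±5% tolerance
74 × 1000 = 74000 Ω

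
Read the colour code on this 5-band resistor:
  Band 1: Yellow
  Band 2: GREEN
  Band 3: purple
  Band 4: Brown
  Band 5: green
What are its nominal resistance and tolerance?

4570 Ω ±0.5%

Yellow → 4 (first significant figure)
Green → 5 (second significant figure)
Violet → 7 (third significant figure)
Brown → ×10 multiplier
Green → ±0.5% tolerance
457 × 10 = 4570 Ω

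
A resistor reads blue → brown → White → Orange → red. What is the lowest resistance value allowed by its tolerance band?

606620 Ω

Blue → 6 (first significant figure)
Brown → 1 (second significant figure)
White → 9 (third significant figure)
Orange → ×10^3 multiplier
Red → ±2% tolerance
619 × 1000 = 619000 Ω
Lowest = 619000 × (1 − 2/100) = 606620 Ω.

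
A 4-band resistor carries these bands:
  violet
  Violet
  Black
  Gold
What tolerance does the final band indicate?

±5%

The last band, gold, is the tolerance band.
Gold corresponds to ±5%.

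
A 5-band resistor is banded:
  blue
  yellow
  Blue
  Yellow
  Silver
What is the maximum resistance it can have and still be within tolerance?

7106000 Ω

Blue → 6 (first significant figure)
Yellow → 4 (second significant figure)
Blue → 6 (third significant figure)
Yellow → ×10^4 multiplier
Silver → ±10% tolerance
646 × 10000 = 6460000 Ω
Maximum = 6460000 × (1 + 10/100) = 7106000 Ω.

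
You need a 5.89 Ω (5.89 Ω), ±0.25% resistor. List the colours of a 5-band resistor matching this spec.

5.89 Ω = 589 × 10^-2.
5 → green
8 → grey
9 → white
Multiplier 10^-2 → silver.
±0.25% tolerance → blue.

green, grey, white, silver, blue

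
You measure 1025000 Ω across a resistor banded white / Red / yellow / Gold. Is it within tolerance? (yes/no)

no

White → 9 (first significant figure)
Red → 2 (second significant figure)
Yellow → ×10^4 multiplier
Gold → ±5% tolerance
92 × 10000 = 920000 Ω
Allowed range: 874000 Ω to 966000 Ω.
1025000 Ω lies outside that range.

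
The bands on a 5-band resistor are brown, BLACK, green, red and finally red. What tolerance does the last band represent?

The last band, red, is the tolerance band.
Red corresponds to ±2%.

±2%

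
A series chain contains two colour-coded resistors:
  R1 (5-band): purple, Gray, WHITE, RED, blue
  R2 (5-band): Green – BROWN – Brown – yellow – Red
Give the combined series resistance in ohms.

R1: violet, grey, white → 789; red ×10^2 → 78900 Ω.
R2: green, brown, brown → 511; yellow ×10^4 → 5110000 Ω.
Series: 78900 + 5110000 = 5188900 Ω.

5188900 Ω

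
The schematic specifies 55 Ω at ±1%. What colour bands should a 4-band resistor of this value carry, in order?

55 Ω = 55 × 10^0.
5 → green
5 → green
Multiplier 10^0 → black.
±1% tolerance → brown.

green, green, black, brown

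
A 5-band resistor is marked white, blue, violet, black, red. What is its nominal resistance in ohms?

967 Ω

White → 9 (first significant figure)
Blue → 6 (second significant figure)
Violet → 7 (third significant figure)
Black → ×1 multiplier
967 × 1 = 967 Ω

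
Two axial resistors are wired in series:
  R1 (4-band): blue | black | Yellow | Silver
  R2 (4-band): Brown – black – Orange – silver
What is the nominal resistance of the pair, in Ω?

R1: blue, black → 60; yellow ×10^4 → 600000 Ω.
R2: brown, black → 10; orange ×10^3 → 10000 Ω.
Series: 600000 + 10000 = 610000 Ω.

610000 Ω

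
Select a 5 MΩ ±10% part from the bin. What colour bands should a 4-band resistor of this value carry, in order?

green, black, green, silver

5000000 Ω = 50 × 10^5.
5 → green
0 → black
Multiplier 10^5 → green.
±10% tolerance → silver.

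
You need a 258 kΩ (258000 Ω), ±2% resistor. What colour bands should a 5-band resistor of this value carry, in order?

red, green, grey, orange, red

258000 Ω = 258 × 10^3.
2 → red
5 → green
8 → grey
Multiplier 10^3 → orange.
±2% tolerance → red.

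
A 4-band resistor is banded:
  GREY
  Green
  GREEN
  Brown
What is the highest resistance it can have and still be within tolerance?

Grey → 8 (first significant figure)
Green → 5 (second significant figure)
Green → ×10^5 multiplier
Brown → ±1% tolerance
85 × 100000 = 8500000 Ω
Highest = 8500000 × (1 + 1/100) = 8585000 Ω.

8585000 Ω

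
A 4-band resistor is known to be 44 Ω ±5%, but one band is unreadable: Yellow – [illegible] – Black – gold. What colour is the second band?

yellow

44 Ω = 44 × 10^0.
The second band gives digit 4 of the significand, and 4 is yellow.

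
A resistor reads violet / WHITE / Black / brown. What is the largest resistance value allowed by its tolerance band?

79.79 Ω

Violet → 7 (first significant figure)
White → 9 (second significant figure)
Black → ×1 multiplier
Brown → ±1% tolerance
79 × 1 = 79 Ω
Largest = 79 × (1 + 1/100) = 79.79 Ω.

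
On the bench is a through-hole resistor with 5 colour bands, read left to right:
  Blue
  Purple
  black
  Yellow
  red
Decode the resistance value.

Blue → 6 (first significant figure)
Violet → 7 (second significant figure)
Black → 0 (third significant figure)
Yellow → ×10^4 multiplier
670 × 10000 = 6700000 Ω

6700000 Ω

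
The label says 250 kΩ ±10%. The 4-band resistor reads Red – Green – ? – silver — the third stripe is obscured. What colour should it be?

250000 Ω = 25 × 10^4.
The third band is the multiplier, 10^4, which is yellow.

yellow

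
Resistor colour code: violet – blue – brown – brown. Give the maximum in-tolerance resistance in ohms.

767.6 Ω

Violet → 7 (first significant figure)
Blue → 6 (second significant figure)
Brown → ×10 multiplier
Brown → ±1% tolerance
76 × 10 = 760 Ω
Maximum = 760 × (1 + 1/100) = 767.6 Ω.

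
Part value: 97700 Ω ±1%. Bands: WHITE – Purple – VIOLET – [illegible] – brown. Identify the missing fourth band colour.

red

97700 Ω = 977 × 10^2.
The fourth band is the multiplier, 10^2, which is red.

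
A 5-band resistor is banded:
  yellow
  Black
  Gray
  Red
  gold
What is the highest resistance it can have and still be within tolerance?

Yellow → 4 (first significant figure)
Black → 0 (second significant figure)
Grey → 8 (third significant figure)
Red → ×10^2 multiplier
Gold → ±5% tolerance
408 × 100 = 40800 Ω
Highest = 40800 × (1 + 5/100) = 42840 Ω.

42840 Ω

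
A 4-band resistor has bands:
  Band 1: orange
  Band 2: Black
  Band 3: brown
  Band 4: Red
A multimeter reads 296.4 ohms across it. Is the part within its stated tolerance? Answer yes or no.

yes

Orange → 3 (first significant figure)
Black → 0 (second significant figure)
Brown → ×10 multiplier
Red → ±2% tolerance
30 × 10 = 300 Ω
Allowed range: 294 Ω to 306 Ω.
296.4 ohms lies inside that range.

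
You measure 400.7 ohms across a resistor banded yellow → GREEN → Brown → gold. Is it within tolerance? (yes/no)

no

Yellow → 4 (first significant figure)
Green → 5 (second significant figure)
Brown → ×10 multiplier
Gold → ±5% tolerance
45 × 10 = 450 Ω
Allowed range: 427.5 Ω to 472.5 Ω.
400.7 ohms lies outside that range.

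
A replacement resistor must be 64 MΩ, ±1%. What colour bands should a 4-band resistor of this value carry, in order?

blue, yellow, blue, brown

64000000 Ω = 64 × 10^6.
6 → blue
4 → yellow
Multiplier 10^6 → blue.
±1% tolerance → brown.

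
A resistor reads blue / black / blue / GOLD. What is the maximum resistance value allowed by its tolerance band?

Blue → 6 (first significant figure)
Black → 0 (second significant figure)
Blue → ×10^6 multiplier
Gold → ±5% tolerance
60 × 1000000 = 60000000 Ω
Maximum = 60000000 × (1 + 5/100) = 63000000 Ω.

63000000 Ω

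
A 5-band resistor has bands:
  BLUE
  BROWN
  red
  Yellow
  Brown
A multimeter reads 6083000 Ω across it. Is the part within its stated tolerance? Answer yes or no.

yes

Blue → 6 (first significant figure)
Brown → 1 (second significant figure)
Red → 2 (third significant figure)
Yellow → ×10^4 multiplier
Brown → ±1% tolerance
612 × 10000 = 6120000 Ω
Allowed range: 6058800 Ω to 6181200 Ω.
6083000 Ω lies inside that range.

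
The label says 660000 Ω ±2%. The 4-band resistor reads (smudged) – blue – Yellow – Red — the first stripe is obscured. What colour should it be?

blue

660000 Ω = 66 × 10^4.
The first band gives digit 6 of the significand, and 6 is blue.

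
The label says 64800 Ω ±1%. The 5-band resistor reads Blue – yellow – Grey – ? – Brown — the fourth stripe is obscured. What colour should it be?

red

64800 Ω = 648 × 10^2.
The fourth band is the multiplier, 10^2, which is red.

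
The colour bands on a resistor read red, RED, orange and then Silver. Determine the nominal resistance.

Red → 2 (first significant figure)
Red → 2 (second significant figure)
Orange → ×10^3 multiplier
22 × 1000 = 22000 Ω

22000 Ω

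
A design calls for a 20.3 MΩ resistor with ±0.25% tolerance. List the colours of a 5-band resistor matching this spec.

red, black, orange, green, blue

20300000 Ω = 203 × 10^5.
2 → red
0 → black
3 → orange
Multiplier 10^5 → green.
±0.25% tolerance → blue.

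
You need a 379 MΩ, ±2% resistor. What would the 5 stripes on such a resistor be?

orange, violet, white, blue, red

379000000 Ω = 379 × 10^6.
3 → orange
7 → violet
9 → white
Multiplier 10^6 → blue.
±2% tolerance → red.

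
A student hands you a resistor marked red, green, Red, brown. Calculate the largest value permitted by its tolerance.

Red → 2 (first significant figure)
Green → 5 (second significant figure)
Red → ×10^2 multiplier
Brown → ±1% tolerance
25 × 100 = 2500 Ω
Largest = 2500 × (1 + 1/100) = 2525 Ω.

2525 Ω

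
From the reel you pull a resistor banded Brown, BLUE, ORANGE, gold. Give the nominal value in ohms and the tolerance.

16000 Ω ±5%

Brown → 1 (first significant figure)
Blue → 6 (second significant figure)
Orange → ×10^3 multiplier
Gold → ±5% tolerance
16 × 1000 = 16000 Ω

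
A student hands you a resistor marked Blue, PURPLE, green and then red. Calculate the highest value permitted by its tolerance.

6834000 Ω

Blue → 6 (first significant figure)
Violet → 7 (second significant figure)
Green → ×10^5 multiplier
Red → ±2% tolerance
67 × 100000 = 6700000 Ω
Highest = 6700000 × (1 + 2/100) = 6834000 Ω.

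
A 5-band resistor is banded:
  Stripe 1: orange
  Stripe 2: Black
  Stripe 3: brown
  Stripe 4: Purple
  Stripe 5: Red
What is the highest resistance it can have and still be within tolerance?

Orange → 3 (first significant figure)
Black → 0 (second significant figure)
Brown → 1 (third significant figure)
Violet → ×10^7 multiplier
Red → ±2% tolerance
301 × 10000000 = 3010000000 Ω
Highest = 3010000000 × (1 + 2/100) = 3070200000 Ω.

3070200000 Ω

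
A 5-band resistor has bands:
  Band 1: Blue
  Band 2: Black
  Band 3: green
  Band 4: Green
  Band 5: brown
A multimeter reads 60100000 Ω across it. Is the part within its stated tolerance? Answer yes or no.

yes

Blue → 6 (first significant figure)
Black → 0 (second significant figure)
Green → 5 (third significant figure)
Green → ×10^5 multiplier
Brown → ±1% tolerance
605 × 100000 = 60500000 Ω
Allowed range: 59895000 Ω to 61105000 Ω.
60100000 Ω lies inside that range.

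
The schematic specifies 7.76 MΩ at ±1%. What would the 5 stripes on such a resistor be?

violet, violet, blue, yellow, brown

7760000 Ω = 776 × 10^4.
7 → violet
7 → violet
6 → blue
Multiplier 10^4 → yellow.
±1% tolerance → brown.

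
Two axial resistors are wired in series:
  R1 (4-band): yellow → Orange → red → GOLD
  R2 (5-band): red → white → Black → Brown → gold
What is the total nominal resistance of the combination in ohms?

7200 Ω

R1: yellow, orange → 43; red ×10^2 → 4300 Ω.
R2: red, white, black → 290; brown ×10 → 2900 Ω.
Series: 4300 + 2900 = 7200 Ω.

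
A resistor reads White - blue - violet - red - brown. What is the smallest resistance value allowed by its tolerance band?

White → 9 (first significant figure)
Blue → 6 (second significant figure)
Violet → 7 (third significant figure)
Red → ×10^2 multiplier
Brown → ±1% tolerance
967 × 100 = 96700 Ω
Smallest = 96700 × (1 − 1/100) = 95733 Ω.

95733 Ω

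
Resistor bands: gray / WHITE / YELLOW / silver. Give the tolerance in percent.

±10%

The last band, silver, is the tolerance band.
Silver corresponds to ±10%.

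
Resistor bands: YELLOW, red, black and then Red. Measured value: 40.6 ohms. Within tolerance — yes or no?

no

Yellow → 4 (first significant figure)
Red → 2 (second significant figure)
Black → ×1 multiplier
Red → ±2% tolerance
42 × 1 = 42 Ω
Allowed range: 41.16 Ω to 42.84 Ω.
40.6 ohms lies outside that range.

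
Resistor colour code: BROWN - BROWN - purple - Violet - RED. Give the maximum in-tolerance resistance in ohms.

Brown → 1 (first significant figure)
Brown → 1 (second significant figure)
Violet → 7 (third significant figure)
Violet → ×10^7 multiplier
Red → ±2% tolerance
117 × 10000000 = 1170000000 Ω
Maximum = 1170000000 × (1 + 2/100) = 1193400000 Ω.

1193400000 Ω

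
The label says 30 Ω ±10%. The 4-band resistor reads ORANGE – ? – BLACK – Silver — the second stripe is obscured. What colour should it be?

30 Ω = 30 × 10^0.
The second band gives digit 0 of the significand, and 0 is black.

black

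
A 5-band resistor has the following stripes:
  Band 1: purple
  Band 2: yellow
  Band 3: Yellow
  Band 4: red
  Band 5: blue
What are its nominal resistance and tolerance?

Violet → 7 (first significant figure)
Yellow → 4 (second significant figure)
Yellow → 4 (third significant figure)
Red → ×10^2 multiplier
Blue → ±0.25% tolerance
744 × 100 = 74400 Ω

74400 Ω ±0.25%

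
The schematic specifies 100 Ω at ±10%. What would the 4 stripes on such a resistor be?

brown, black, brown, silver

100 Ω = 10 × 10^1.
1 → brown
0 → black
Multiplier 10^1 → brown.
±10% tolerance → silver.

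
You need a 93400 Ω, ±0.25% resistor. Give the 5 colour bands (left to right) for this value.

93400 Ω = 934 × 10^2.
9 → white
3 → orange
4 → yellow
Multiplier 10^2 → red.
±0.25% tolerance → blue.

white, orange, yellow, red, blue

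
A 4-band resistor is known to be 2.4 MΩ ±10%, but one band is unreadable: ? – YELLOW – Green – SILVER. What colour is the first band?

red

2400000 Ω = 24 × 10^5.
The first band gives digit 2 of the significand, and 2 is red.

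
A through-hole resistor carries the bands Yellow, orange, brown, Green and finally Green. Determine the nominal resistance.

43100000 Ω

Yellow → 4 (first significant figure)
Orange → 3 (second significant figure)
Brown → 1 (third significant figure)
Green → ×10^5 multiplier
431 × 100000 = 43100000 Ω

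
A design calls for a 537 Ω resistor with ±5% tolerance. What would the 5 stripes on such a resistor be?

green, orange, violet, black, gold

537 Ω = 537 × 10^0.
5 → green
3 → orange
7 → violet
Multiplier 10^0 → black.
±5% tolerance → gold.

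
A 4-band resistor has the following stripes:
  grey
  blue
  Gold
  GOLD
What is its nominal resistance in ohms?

8.6 Ω

Grey → 8 (first significant figure)
Blue → 6 (second significant figure)
Gold → ×0.1 multiplier
86 × 0.1 = 8.6 Ω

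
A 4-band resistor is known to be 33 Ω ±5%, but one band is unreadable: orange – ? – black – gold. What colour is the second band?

orange

33 Ω = 33 × 10^0.
The second band gives digit 3 of the significand, and 3 is orange.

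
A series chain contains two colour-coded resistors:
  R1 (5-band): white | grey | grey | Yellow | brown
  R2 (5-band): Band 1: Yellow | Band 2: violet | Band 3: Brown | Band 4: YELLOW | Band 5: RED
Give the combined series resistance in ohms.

R1: white, grey, grey → 988; yellow ×10^4 → 9880000 Ω.
R2: yellow, violet, brown → 471; yellow ×10^4 → 4710000 Ω.
Series: 9880000 + 4710000 = 14590000 Ω.

14590000 Ω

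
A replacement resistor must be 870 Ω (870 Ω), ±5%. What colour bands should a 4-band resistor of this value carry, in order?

grey, violet, brown, gold

870 Ω = 87 × 10^1.
8 → grey
7 → violet
Multiplier 10^1 → brown.
±5% tolerance → gold.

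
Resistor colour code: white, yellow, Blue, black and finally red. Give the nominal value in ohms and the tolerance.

946 Ω ±2%

White → 9 (first significant figure)
Yellow → 4 (second significant figure)
Blue → 6 (third significant figure)
Black → ×1 multiplier
Red → ±2% tolerance
946 × 1 = 946 Ω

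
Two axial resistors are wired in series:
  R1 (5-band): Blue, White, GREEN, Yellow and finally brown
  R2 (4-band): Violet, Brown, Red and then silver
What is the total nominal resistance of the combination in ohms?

R1: blue, white, green → 695; yellow ×10^4 → 6950000 Ω.
R2: violet, brown → 71; red ×10^2 → 7100 Ω.
Series: 6950000 + 7100 = 6957100 Ω.

6957100 Ω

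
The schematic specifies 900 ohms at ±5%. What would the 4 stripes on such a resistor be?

900 Ω = 90 × 10^1.
9 → white
0 → black
Multiplier 10^1 → brown.
±5% tolerance → gold.

white, black, brown, gold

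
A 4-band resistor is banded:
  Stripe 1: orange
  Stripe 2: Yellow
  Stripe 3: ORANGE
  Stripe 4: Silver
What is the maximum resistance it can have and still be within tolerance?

37400 Ω

Orange → 3 (first significant figure)
Yellow → 4 (second significant figure)
Orange → ×10^3 multiplier
Silver → ±10% tolerance
34 × 1000 = 34000 Ω
Maximum = 34000 × (1 + 10/100) = 37400 Ω.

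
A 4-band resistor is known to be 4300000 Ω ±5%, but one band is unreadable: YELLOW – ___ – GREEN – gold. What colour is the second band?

4300000 Ω = 43 × 10^5.
The second band gives digit 3 of the significand, and 3 is orange.

orange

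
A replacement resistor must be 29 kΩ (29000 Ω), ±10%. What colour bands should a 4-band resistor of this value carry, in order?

red, white, orange, silver

29000 Ω = 29 × 10^3.
2 → red
9 → white
Multiplier 10^3 → orange.
±10% tolerance → silver.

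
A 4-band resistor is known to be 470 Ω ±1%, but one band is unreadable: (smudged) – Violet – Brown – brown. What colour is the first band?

470 Ω = 47 × 10^1.
The first band gives digit 4 of the significand, and 4 is yellow.

yellow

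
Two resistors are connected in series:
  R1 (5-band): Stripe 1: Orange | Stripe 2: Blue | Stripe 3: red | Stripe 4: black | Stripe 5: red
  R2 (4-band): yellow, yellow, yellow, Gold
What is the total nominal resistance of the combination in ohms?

R1: orange, blue, red → 362; black ×1 → 362 Ω.
R2: yellow, yellow → 44; yellow ×10^4 → 440000 Ω.
Series: 362 + 440000 = 440362 Ω.

440362 Ω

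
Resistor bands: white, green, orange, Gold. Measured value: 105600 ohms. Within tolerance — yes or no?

no

White → 9 (first significant figure)
Green → 5 (second significant figure)
Orange → ×10^3 multiplier
Gold → ±5% tolerance
95 × 1000 = 95000 Ω
Allowed range: 90250 Ω to 99750 Ω.
105600 ohms lies outside that range.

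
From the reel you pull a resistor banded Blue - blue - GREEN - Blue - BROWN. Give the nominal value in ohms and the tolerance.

665000000 Ω ±1%

Blue → 6 (first significant figure)
Blue → 6 (second significant figure)
Green → 5 (third significant figure)
Blue → ×10^6 multiplier
Brown → ±1% tolerance
665 × 1000000 = 665000000 Ω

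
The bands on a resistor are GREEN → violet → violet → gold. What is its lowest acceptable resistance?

541500000 Ω

Green → 5 (first significant figure)
Violet → 7 (second significant figure)
Violet → ×10^7 multiplier
Gold → ±5% tolerance
57 × 10000000 = 570000000 Ω
Lowest = 570000000 × (1 − 5/100) = 541500000 Ω.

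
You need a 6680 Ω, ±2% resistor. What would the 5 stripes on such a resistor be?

6680 Ω = 668 × 10^1.
6 → blue
6 → blue
8 → grey
Multiplier 10^1 → brown.
±2% tolerance → red.

blue, blue, grey, brown, red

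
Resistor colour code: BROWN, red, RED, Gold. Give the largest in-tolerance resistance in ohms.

Brown → 1 (first significant figure)
Red → 2 (second significant figure)
Red → ×10^2 multiplier
Gold → ±5% tolerance
12 × 100 = 1200 Ω
Largest = 1200 × (1 + 5/100) = 1260 Ω.

1260 Ω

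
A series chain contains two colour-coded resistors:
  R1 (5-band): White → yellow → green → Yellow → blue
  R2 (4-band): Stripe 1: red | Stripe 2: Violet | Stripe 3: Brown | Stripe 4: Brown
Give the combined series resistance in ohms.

9450270 Ω

R1: white, yellow, green → 945; yellow ×10^4 → 9450000 Ω.
R2: red, violet → 27; brown ×10 → 270 Ω.
Series: 9450000 + 270 = 9450270 Ω.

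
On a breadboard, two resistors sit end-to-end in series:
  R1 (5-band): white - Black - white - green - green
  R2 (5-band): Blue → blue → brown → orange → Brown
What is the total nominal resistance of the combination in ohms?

91561000 Ω

R1: white, black, white → 909; green ×10^5 → 90900000 Ω.
R2: blue, blue, brown → 661; orange ×10^3 → 661000 Ω.
Series: 90900000 + 661000 = 91561000 Ω.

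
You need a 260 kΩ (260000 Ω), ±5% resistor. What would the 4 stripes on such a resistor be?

red, blue, yellow, gold

260000 Ω = 26 × 10^4.
2 → red
6 → blue
Multiplier 10^4 → yellow.
±5% tolerance → gold.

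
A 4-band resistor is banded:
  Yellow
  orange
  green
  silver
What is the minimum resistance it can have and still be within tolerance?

3870000 Ω

Yellow → 4 (first significant figure)
Orange → 3 (second significant figure)
Green → ×10^5 multiplier
Silver → ±10% tolerance
43 × 100000 = 4300000 Ω
Minimum = 4300000 × (1 − 10/100) = 3870000 Ω.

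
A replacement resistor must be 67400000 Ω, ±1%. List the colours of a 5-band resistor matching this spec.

67400000 Ω = 674 × 10^5.
6 → blue
7 → violet
4 → yellow
Multiplier 10^5 → green.
±1% tolerance → brown.

blue, violet, yellow, green, brown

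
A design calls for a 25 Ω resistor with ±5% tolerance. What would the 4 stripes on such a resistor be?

red, green, black, gold

25 Ω = 25 × 10^0.
2 → red
5 → green
Multiplier 10^0 → black.
±5% tolerance → gold.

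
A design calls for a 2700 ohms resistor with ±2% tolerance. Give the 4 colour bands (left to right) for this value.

2700 Ω = 27 × 10^2.
2 → red
7 → violet
Multiplier 10^2 → red.
±2% tolerance → red.

red, violet, red, red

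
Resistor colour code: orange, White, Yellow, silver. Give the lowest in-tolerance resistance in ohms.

Orange → 3 (first significant figure)
White → 9 (second significant figure)
Yellow → ×10^4 multiplier
Silver → ±10% tolerance
39 × 10000 = 390000 Ω
Lowest = 390000 × (1 − 10/100) = 351000 Ω.

351000 Ω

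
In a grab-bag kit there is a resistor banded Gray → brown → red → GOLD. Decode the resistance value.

Grey → 8 (first significant figure)
Brown → 1 (second significant figure)
Red → ×10^2 multiplier
81 × 100 = 8100 Ω

8100 Ω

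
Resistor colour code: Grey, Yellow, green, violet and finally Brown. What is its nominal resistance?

Grey → 8 (first significant figure)
Yellow → 4 (second significant figure)
Green → 5 (third significant figure)
Violet → ×10^7 multiplier
845 × 10000000 = 8450000000 Ω

8450000000 Ω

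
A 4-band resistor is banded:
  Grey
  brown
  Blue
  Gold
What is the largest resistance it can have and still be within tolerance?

Grey → 8 (first significant figure)
Brown → 1 (second significant figure)
Blue → ×10^6 multiplier
Gold → ±5% tolerance
81 × 1000000 = 81000000 Ω
Largest = 81000000 × (1 + 5/100) = 85050000 Ω.

85050000 Ω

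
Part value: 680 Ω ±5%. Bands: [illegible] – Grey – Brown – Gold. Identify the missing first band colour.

680 Ω = 68 × 10^1.
The first band gives digit 6 of the significand, and 6 is blue.

blue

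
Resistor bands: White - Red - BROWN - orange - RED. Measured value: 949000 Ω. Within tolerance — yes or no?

no

White → 9 (first significant figure)
Red → 2 (second significant figure)
Brown → 1 (third significant figure)
Orange → ×10^3 multiplier
Red → ±2% tolerance
921 × 1000 = 921000 Ω
Allowed range: 902580 Ω to 939420 Ω.
949000 Ω lies outside that range.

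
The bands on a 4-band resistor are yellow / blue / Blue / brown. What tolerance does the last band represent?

The last band, brown, is the tolerance band.
Brown corresponds to ±1%.

±1%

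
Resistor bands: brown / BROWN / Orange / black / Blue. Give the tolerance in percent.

The last band, blue, is the tolerance band.
Blue corresponds to ±0.25%.

±0.25%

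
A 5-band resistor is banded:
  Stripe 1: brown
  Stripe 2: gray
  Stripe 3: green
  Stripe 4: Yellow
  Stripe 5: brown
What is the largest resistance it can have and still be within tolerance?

Brown → 1 (first significant figure)
Grey → 8 (second significant figure)
Green → 5 (third significant figure)
Yellow → ×10^4 multiplier
Brown → ±1% tolerance
185 × 10000 = 1850000 Ω
Largest = 1850000 × (1 + 1/100) = 1868500 Ω.

1868500 Ω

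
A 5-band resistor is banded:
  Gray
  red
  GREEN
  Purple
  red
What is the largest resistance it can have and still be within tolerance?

8415000000 Ω

Grey → 8 (first significant figure)
Red → 2 (second significant figure)
Green → 5 (third significant figure)
Violet → ×10^7 multiplier
Red → ±2% tolerance
825 × 10000000 = 8250000000 Ω
Largest = 8250000000 × (1 + 2/100) = 8415000000 Ω.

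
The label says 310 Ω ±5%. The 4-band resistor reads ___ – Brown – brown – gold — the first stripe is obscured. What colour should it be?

orange

310 Ω = 31 × 10^1.
The first band gives digit 3 of the significand, and 3 is orange.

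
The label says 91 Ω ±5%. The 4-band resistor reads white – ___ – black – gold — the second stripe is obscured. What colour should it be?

91 Ω = 91 × 10^0.
The second band gives digit 1 of the significand, and 1 is brown.

brown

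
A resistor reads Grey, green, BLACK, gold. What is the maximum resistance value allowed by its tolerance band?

89.25 Ω

Grey → 8 (first significant figure)
Green → 5 (second significant figure)
Black → ×1 multiplier
Gold → ±5% tolerance
85 × 1 = 85 Ω
Maximum = 85 × (1 + 5/100) = 89.25 Ω.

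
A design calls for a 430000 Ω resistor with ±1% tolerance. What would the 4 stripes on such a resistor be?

430000 Ω = 43 × 10^4.
4 → yellow
3 → orange
Multiplier 10^4 → yellow.
±1% tolerance → brown.

yellow, orange, yellow, brown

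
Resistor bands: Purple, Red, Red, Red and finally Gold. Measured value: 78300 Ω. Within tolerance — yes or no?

Violet → 7 (first significant figure)
Red → 2 (second significant figure)
Red → 2 (third significant figure)
Red → ×10^2 multiplier
Gold → ±5% tolerance
722 × 100 = 72200 Ω
Allowed range: 68590 Ω to 75810 Ω.
78300 Ω lies outside that range.

no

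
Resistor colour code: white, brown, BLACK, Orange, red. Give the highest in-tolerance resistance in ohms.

928200 Ω

White → 9 (first significant figure)
Brown → 1 (second significant figure)
Black → 0 (third significant figure)
Orange → ×10^3 multiplier
Red → ±2% tolerance
910 × 1000 = 910000 Ω
Highest = 910000 × (1 + 2/100) = 928200 Ω.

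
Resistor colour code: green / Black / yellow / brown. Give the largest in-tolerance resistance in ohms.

Green → 5 (first significant figure)
Black → 0 (second significant figure)
Yellow → ×10^4 multiplier
Brown → ±1% tolerance
50 × 10000 = 500000 Ω
Largest = 500000 × (1 + 1/100) = 505000 Ω.

505000 Ω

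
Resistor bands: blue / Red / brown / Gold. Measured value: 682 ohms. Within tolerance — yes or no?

no

Blue → 6 (first significant figure)
Red → 2 (second significant figure)
Brown → ×10 multiplier
Gold → ±5% tolerance
62 × 10 = 620 Ω
Allowed range: 589 Ω to 651 Ω.
682 ohms lies outside that range.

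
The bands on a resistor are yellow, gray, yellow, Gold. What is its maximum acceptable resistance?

504000 Ω

Yellow → 4 (first significant figure)
Grey → 8 (second significant figure)
Yellow → ×10^4 multiplier
Gold → ±5% tolerance
48 × 10000 = 480000 Ω
Maximum = 480000 × (1 + 5/100) = 504000 Ω.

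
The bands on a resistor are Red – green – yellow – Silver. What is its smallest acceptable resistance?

Red → 2 (first significant figure)
Green → 5 (second significant figure)
Yellow → ×10^4 multiplier
Silver → ±10% tolerance
25 × 10000 = 250000 Ω
Smallest = 250000 × (1 − 10/100) = 225000 Ω.

225000 Ω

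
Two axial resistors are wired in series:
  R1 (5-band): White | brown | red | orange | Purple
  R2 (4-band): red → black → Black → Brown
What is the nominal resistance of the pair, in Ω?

912020 Ω

R1: white, brown, red → 912; orange ×10^3 → 912000 Ω.
R2: red, black → 20; black ×1 → 20 Ω.
Series: 912000 + 20 = 912020 Ω.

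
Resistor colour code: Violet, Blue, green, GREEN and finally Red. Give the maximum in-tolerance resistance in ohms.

Violet → 7 (first significant figure)
Blue → 6 (second significant figure)
Green → 5 (third significant figure)
Green → ×10^5 multiplier
Red → ±2% tolerance
765 × 100000 = 76500000 Ω
Maximum = 76500000 × (1 + 2/100) = 78030000 Ω.

78030000 Ω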